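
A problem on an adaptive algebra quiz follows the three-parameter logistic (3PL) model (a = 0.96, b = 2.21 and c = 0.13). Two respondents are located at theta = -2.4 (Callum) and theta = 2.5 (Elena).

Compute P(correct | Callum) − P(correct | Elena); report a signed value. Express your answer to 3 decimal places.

P(theta) = c + (1 − c) · 1 / (1 + exp(−a(theta − b)))
P(Callum) = 0.1403  [exponent -4.4256]
P(Elena) = 0.6252  [exponent 0.2784]
Difference = 0.1403 − 0.6252 = -0.4849

-0.485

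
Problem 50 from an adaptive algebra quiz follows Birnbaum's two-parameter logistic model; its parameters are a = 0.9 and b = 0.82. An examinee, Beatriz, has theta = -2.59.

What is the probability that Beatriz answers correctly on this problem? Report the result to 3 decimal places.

P(theta) = 1 / (1 + exp(−a(theta − b)))
Exponent: 0.9 × (-2.59 − 0.82) = -3.0690
1/(1 + e^{3.0690}) = 0.0444

0.044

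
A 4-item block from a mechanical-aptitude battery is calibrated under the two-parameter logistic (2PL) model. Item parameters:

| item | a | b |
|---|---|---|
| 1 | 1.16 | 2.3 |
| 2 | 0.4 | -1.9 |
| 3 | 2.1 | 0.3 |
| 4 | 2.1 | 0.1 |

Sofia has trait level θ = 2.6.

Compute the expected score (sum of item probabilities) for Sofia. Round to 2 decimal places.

P(θ) = 1 / (1 + exp(−a(θ − b)))
P_1 = 1/(1+e^{-0.3480}) = 0.5861
P_2 = 1/(1+e^{-1.8000}) = 0.8581
P_3 = 1/(1+e^{-4.8300}) = 0.9921
P_4 = 1/(1+e^{-5.2500}) = 0.9948
E[score] = 0.5861 + 0.8581 + 0.9921 + 0.9948 = 3.4311

3.43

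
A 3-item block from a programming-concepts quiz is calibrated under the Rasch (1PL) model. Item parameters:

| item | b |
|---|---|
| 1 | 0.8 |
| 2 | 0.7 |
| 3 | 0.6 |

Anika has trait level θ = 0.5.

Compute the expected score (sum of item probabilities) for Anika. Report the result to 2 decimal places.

1.35

P(θ) = 1 / (1 + exp(−(θ − b)))
P_1 = 1/(1+e^{0.3000}) = 0.4256
P_2 = 1/(1+e^{0.2000}) = 0.4502
P_3 = 1/(1+e^{0.1000}) = 0.4750
E[score] = 0.4256 + 0.4502 + 0.4750 = 1.3507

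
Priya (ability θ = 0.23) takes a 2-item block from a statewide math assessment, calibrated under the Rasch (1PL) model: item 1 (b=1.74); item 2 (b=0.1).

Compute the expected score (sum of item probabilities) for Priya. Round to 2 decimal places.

P(θ) = 1 / (1 + exp(−(θ − b)))
P_1 = 1/(1+e^{1.5100}) = 0.1809
P_2 = 1/(1+e^{-0.1300}) = 0.5325
E[score] = 0.1809 + 0.5325 = 0.7134

0.71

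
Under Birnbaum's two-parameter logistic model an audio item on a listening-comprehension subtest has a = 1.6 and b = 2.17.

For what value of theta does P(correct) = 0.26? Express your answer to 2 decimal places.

P(theta) = 1 / (1 + exp(−a(theta − b)))
logit = ln(0.2600/0.7400) = -1.0460
theta = b + logit/(a) = 2.17 + (-1.0460)/1.6000 = 1.5163

1.52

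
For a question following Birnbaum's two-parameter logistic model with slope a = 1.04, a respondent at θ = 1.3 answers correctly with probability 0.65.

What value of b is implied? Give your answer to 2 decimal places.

0.70

P(θ) = 1 / (1 + exp(−a(θ − b)))
logit(0.65) = ln(0.65/0.35) = 0.6190
b = θ − logit/(a) = 1.3 − 0.6190/1.0400 = 0.7048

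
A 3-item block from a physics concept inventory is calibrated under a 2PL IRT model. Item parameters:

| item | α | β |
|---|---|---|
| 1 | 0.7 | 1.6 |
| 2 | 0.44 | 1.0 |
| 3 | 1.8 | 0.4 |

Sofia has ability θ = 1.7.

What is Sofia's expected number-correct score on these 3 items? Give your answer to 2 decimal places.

P(θ) = 1 / (1 + exp(−α(θ − β)))
P_1 = 1/(1+e^{-0.0700}) = 0.5175
P_2 = 1/(1+e^{-0.3080}) = 0.5764
P_3 = 1/(1+e^{-2.3400}) = 0.9121
E[score] = 0.5175 + 0.5764 + 0.9121 = 2.0060

2.01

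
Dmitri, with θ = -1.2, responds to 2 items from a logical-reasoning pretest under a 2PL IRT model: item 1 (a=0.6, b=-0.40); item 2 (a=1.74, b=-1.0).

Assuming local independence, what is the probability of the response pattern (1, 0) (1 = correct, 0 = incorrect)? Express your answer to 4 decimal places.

P(θ) = 1 / (1 + exp(−a(θ − b)))
P_1 = 1/(1+e^{0.4800}) = 0.3823
P_2 = 1/(1+e^{0.3480}) = 0.4139
L = P_1 × (1−P_2) = 0.3823 × 0.5861 = 0.22405

0.2241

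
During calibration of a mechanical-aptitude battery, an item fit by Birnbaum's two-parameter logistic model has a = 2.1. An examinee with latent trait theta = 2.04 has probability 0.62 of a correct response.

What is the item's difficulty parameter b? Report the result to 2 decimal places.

1.81

P(theta) = 1 / (1 + exp(−a(theta − b)))
logit(0.62) = ln(0.62/0.38) = 0.4895
b = theta − logit/(a) = 2.04 − 0.4895/2.1000 = 1.8069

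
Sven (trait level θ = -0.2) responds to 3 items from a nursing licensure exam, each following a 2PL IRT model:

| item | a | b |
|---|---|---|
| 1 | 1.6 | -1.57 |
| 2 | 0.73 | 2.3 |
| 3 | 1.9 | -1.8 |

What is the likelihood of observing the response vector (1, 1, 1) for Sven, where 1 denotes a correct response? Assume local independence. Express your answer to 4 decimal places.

0.1192

P(θ) = 1 / (1 + exp(−a(θ − b)))
P_1 = 1/(1+e^{-2.1920}) = 0.8995
P_2 = 1/(1+e^{1.8250}) = 0.1388
P_3 = 1/(1+e^{-3.0400}) = 0.9543
L = P_1 × P_2 × P_3 = 0.8995 × 0.1388 × 0.9543 = 0.11918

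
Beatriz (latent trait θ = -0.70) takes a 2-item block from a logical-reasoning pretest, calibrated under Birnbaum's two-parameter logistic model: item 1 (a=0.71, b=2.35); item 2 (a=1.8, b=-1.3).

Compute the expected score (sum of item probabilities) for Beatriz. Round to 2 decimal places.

P(θ) = 1 / (1 + exp(−a(θ − b)))
P_1 = 1/(1+e^{2.1655}) = 0.1029
P_2 = 1/(1+e^{-1.0800}) = 0.7465
E[score] = 0.1029 + 0.7465 = 0.8494

0.85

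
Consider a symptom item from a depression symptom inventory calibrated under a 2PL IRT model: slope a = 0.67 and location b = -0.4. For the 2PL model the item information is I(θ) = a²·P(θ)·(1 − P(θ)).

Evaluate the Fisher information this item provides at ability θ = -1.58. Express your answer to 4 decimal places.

0.0964

P = 1/(1+e^{0.7906}) = 0.3120
P(1−P) = 0.3120 × 0.6880 = 0.2147
I = a² × P(1−P) = 0.67² × 0.2147 = 0.09637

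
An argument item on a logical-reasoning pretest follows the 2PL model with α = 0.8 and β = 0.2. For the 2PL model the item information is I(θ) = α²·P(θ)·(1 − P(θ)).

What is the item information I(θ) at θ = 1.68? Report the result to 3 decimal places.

P = 1/(1+e^{-1.1840}) = 0.7657
P(1−P) = 0.7657 × 0.2343 = 0.1794
I = α² × P(1−P) = 0.8² × 0.1794 = 0.11483

0.115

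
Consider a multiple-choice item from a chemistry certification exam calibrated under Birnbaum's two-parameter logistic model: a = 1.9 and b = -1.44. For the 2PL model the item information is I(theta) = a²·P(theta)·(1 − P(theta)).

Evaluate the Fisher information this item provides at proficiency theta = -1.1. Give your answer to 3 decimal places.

P = 1/(1+e^{-0.6460}) = 0.6561
P(1−P) = 0.6561 × 0.3439 = 0.2256
I = a² × P(1−P) = 1.9² × 0.2256 = 0.81452

0.815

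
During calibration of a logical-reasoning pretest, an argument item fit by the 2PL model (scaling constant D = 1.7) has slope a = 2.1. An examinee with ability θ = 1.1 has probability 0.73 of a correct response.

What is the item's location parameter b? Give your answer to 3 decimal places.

0.821

P(θ) = 1 / (1 + exp(−D·a(θ − b)))
logit(0.73) = ln(0.73/0.27) = 0.9946
b = θ − logit/(1.7·a) = 1.1 − 0.9946/3.5700 = 0.8214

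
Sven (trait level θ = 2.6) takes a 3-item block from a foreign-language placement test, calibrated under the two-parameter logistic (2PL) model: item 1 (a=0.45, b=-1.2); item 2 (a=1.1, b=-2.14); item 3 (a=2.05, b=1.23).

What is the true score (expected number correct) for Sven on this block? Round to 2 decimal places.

P(θ) = 1 / (1 + exp(−a(θ − b)))
P_1 = 1/(1+e^{-1.7100}) = 0.8468
P_2 = 1/(1+e^{-5.2140}) = 0.9946
P_3 = 1/(1+e^{-2.8085}) = 0.9431
E[score] = 0.8468 + 0.9946 + 0.9431 = 2.7846

2.78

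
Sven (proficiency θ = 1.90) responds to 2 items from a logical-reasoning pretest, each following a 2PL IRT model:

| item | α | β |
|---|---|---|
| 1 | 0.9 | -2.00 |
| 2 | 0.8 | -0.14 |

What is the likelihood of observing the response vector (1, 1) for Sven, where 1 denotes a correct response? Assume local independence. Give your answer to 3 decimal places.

0.812

P(θ) = 1 / (1 + exp(−α(θ − β)))
P_1 = 1/(1+e^{-3.5100}) = 0.9710
P_2 = 1/(1+e^{-1.6320}) = 0.8364
L = P_1 × P_2 = 0.9710 × 0.8364 = 0.81216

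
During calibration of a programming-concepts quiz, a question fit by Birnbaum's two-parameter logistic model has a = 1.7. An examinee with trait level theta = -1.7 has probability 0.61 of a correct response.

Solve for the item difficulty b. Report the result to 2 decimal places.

P(theta) = 1 / (1 + exp(−a(theta − b)))
logit(0.61) = ln(0.61/0.39) = 0.4473
b = theta − logit/(a) = -1.7 − 0.4473/1.7000 = -1.9631

-1.96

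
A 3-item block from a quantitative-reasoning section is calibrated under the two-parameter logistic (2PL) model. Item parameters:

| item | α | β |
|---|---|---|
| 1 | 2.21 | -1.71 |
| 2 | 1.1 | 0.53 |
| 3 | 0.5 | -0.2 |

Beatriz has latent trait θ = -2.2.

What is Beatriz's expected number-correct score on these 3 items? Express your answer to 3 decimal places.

0.569

P(θ) = 1 / (1 + exp(−α(θ − β)))
P_1 = 1/(1+e^{1.0829}) = 0.2530
P_2 = 1/(1+e^{3.0030}) = 0.0473
P_3 = 1/(1+e^{1.0000}) = 0.2689
E[score] = 0.2530 + 0.0473 + 0.2689 = 0.5692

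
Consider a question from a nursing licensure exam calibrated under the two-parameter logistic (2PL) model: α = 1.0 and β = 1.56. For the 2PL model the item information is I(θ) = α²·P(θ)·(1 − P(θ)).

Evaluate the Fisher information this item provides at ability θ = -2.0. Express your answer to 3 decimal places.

P = 1/(1+e^{3.5600}) = 0.0277
P(1−P) = 0.0277 × 0.9723 = 0.0269
I = α² × P(1−P) = 1.0² × 0.0269 = 0.02689

0.027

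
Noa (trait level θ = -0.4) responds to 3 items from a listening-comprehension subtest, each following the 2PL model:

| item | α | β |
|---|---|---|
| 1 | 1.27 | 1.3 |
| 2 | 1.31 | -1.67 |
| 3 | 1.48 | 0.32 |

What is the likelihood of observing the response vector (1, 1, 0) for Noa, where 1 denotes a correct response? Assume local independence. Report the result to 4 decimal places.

0.0647

P(θ) = 1 / (1 + exp(−α(θ − β)))
P_1 = 1/(1+e^{2.1590}) = 0.1035
P_2 = 1/(1+e^{-1.6637}) = 0.8407
P_3 = 1/(1+e^{1.0656}) = 0.2562
L = P_1 × P_2 × (1−P_3) = 0.1035 × 0.8407 × 0.7438 = 0.06471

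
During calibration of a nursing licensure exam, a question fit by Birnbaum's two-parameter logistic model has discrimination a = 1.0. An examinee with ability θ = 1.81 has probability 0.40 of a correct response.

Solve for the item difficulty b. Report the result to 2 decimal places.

P(θ) = 1 / (1 + exp(−a(θ − b)))
logit(0.40) = ln(0.40/0.60) = -0.4055
b = θ − logit/(a) = 1.81 − (-0.4055)/1.0000 = 2.2155

2.22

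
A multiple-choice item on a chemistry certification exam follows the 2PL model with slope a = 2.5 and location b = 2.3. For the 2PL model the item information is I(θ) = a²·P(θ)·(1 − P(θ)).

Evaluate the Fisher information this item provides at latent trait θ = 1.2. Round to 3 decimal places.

0.353

P = 1/(1+e^{2.7500}) = 0.0601
P(1−P) = 0.0601 × 0.9399 = 0.0565
I = a² × P(1−P) = 2.5² × 0.0565 = 0.35298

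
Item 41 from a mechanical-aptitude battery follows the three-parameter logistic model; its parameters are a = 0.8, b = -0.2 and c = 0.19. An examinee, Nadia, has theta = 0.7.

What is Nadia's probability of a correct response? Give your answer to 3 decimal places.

P(theta) = c + (1 − c) · 1 / (1 + exp(−a(theta − b)))
Exponent: 0.8 × (0.7 − (-0.2)) = 0.7200
1/(1 + e^{-0.7200}) = 0.6726
P = 0.19 + 0.81 × 0.6726 = 0.7348

0.735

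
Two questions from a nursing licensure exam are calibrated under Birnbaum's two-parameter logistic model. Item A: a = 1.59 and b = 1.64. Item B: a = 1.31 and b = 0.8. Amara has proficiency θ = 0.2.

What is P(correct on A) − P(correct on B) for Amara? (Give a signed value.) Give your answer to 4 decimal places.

P(θ) = 1 / (1 + exp(−a(θ − b)))
P_A = 0.0920
P_B = 0.3130
P_A − P_B = -0.2210

-0.2210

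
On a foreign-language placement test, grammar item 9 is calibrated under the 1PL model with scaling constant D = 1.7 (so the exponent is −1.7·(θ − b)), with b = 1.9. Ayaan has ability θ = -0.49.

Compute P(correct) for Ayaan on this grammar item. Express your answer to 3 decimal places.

P(θ) = 1 / (1 + exp(−D·(θ − b)))
Exponent: 1.7 × (-0.49 − 1.9) = -4.0630
1/(1 + e^{4.0630}) = 0.0169
P = 0.0169

0.017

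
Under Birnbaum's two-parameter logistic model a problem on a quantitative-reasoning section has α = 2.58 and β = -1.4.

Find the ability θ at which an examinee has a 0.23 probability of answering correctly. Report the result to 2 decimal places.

-1.87

P(θ) = 1 / (1 + exp(−α(θ − β)))
logit = ln(0.2300/0.7700) = -1.2083
θ = β + logit/(α) = -1.4 + (-1.2083)/2.5800 = -1.8683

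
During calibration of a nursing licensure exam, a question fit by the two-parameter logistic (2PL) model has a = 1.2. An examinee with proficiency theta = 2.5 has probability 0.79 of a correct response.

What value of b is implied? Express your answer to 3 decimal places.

1.396

P(theta) = 1 / (1 + exp(−a(theta − b)))
logit(0.79) = ln(0.79/0.21) = 1.3249
b = theta − logit/(a) = 2.5 − 1.3249/1.2000 = 1.3959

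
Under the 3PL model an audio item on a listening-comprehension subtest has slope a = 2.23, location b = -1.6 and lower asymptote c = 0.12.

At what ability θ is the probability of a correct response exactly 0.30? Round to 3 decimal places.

-2.209

P(θ) = c + (1 − c) · 1 / (1 + exp(−a(θ − b)))
Remove guessing floor: (0.30 − 0.12)/(1 − 0.12) = 0.2045
logit = ln(0.2045/0.7955) = -1.3581
θ = b + logit/(a) = -1.6 + (-1.3581)/2.2300 = -2.2090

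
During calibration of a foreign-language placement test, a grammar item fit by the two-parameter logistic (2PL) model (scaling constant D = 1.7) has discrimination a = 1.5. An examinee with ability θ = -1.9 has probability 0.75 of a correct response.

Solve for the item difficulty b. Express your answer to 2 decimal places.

-2.33

P(θ) = 1 / (1 + exp(−D·a(θ − b)))
logit(0.75) = ln(0.75/0.25) = 1.0986
b = θ − logit/(1.7·a) = -1.9 − 1.0986/2.5500 = -2.3308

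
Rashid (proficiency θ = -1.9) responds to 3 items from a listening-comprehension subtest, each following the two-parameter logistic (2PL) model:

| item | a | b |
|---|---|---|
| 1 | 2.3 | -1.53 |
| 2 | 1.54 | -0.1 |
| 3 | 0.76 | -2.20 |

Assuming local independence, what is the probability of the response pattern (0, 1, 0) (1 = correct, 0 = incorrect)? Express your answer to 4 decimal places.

0.0183

P(θ) = 1 / (1 + exp(−a(θ − b)))
P_1 = 1/(1+e^{0.8510}) = 0.2992
P_2 = 1/(1+e^{2.7720}) = 0.0589
P_3 = 1/(1+e^{-0.2280}) = 0.5568
L = (1−P_1) × P_2 × (1−P_3) = 0.7008 × 0.0589 × 0.4432 = 0.01828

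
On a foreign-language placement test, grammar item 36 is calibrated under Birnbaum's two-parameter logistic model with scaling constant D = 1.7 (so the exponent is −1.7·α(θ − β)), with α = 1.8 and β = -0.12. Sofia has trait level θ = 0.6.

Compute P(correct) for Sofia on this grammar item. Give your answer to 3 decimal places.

0.901

P(θ) = 1 / (1 + exp(−D·α(θ − β)))
Exponent: 1.7 × 1.8 × (0.6 − (-0.12)) = 2.2032
1/(1 + e^{-2.2032}) = 0.9005
P = 0.9005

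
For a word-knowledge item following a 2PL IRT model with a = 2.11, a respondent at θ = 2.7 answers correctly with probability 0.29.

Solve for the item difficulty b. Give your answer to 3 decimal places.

3.124

P(θ) = 1 / (1 + exp(−a(θ − b)))
logit(0.29) = ln(0.29/0.71) = -0.8954
b = θ − logit/(a) = 2.7 − (-0.8954)/2.1100 = 3.1244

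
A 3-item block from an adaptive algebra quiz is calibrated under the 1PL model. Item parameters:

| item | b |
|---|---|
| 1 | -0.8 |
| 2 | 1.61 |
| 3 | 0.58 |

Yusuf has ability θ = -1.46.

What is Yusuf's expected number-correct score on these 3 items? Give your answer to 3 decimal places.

0.500

P(θ) = 1 / (1 + exp(−(θ − b)))
P_1 = 1/(1+e^{0.6600}) = 0.3407
P_2 = 1/(1+e^{3.0700}) = 0.0444
P_3 = 1/(1+e^{2.0400}) = 0.1151
E[score] = 0.3407 + 0.0444 + 0.1151 = 0.5002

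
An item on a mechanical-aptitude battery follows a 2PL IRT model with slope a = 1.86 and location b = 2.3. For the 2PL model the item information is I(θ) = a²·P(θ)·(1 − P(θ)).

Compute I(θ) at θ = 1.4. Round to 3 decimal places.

0.460

P = 1/(1+e^{1.6740}) = 0.1579
P(1−P) = 0.1579 × 0.8421 = 0.1330
I = a² × P(1−P) = 1.86² × 0.1330 = 0.45999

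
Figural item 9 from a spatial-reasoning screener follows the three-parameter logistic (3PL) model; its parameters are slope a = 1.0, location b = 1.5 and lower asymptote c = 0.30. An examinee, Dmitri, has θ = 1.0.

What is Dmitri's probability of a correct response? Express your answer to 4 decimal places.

0.5643

P(θ) = c + (1 − c) · 1 / (1 + exp(−a(θ − b)))
Exponent: 1.0 × (1.0 − 1.5) = -0.5000
1/(1 + e^{0.5000}) = 0.3775
P = 0.30 + 0.70 × 0.3775 = 0.5643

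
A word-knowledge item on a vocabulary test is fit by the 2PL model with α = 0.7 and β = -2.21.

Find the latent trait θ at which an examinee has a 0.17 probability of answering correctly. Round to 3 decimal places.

P(θ) = 1 / (1 + exp(−α(θ − β)))
logit = ln(0.1700/0.8300) = -1.5856
θ = β + logit/(α) = -2.21 + (-1.5856)/0.7000 = -4.4752

-4.475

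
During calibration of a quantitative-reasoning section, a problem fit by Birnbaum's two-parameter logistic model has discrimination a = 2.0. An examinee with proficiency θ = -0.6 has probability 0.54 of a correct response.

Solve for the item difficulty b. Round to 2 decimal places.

P(θ) = 1 / (1 + exp(−a(θ − b)))
logit(0.54) = ln(0.54/0.46) = 0.1603
b = θ − logit/(a) = -0.6 − 0.1603/2.0000 = -0.6802

-0.68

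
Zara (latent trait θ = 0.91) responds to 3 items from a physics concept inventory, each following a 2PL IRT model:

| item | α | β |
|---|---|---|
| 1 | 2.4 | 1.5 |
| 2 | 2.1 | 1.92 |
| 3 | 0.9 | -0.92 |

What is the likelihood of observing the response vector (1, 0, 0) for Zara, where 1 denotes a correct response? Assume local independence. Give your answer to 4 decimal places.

0.0282

P(θ) = 1 / (1 + exp(−α(θ − β)))
P_1 = 1/(1+e^{1.4160}) = 0.1953
P_2 = 1/(1+e^{2.1210}) = 0.1071
P_3 = 1/(1+e^{-1.6470}) = 0.8385
L = P_1 × (1−P_2) × (1−P_3) = 0.1953 × 0.8929 × 0.1615 = 0.02816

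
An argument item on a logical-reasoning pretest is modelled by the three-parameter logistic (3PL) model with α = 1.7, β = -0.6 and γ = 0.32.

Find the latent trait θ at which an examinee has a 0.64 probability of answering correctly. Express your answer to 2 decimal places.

-0.67

P(θ) = γ + (1 − γ) · 1 / (1 + exp(−α(θ − β)))
Remove guessing floor: (0.64 − 0.32)/(1 − 0.32) = 0.4706
logit = ln(0.4706/0.5294) = -0.1178
θ = β + logit/(α) = -0.6 + (-0.1178)/1.7000 = -0.6693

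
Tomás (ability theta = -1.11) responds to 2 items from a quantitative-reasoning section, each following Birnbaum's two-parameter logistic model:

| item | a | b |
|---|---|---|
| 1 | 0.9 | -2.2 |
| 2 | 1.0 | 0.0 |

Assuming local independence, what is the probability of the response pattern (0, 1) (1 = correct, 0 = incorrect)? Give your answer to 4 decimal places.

0.0676

P(theta) = 1 / (1 + exp(−a(theta − b)))
P_1 = 1/(1+e^{-0.9810}) = 0.7273
P_2 = 1/(1+e^{1.1100}) = 0.2479
L = (1−P_1) × P_2 = 0.2727 × 0.2479 = 0.06759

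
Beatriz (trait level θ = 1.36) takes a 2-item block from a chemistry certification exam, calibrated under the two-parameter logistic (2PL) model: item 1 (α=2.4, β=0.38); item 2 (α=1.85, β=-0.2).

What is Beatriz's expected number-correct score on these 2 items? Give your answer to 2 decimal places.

P(θ) = 1 / (1 + exp(−α(θ − β)))
P_1 = 1/(1+e^{-2.3520}) = 0.9131
P_2 = 1/(1+e^{-2.8860}) = 0.9472
E[score] = 0.9131 + 0.9472 = 1.8602

1.86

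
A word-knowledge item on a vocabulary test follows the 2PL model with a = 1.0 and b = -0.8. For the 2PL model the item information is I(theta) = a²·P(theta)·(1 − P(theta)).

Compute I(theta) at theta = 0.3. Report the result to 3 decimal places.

0.187

P = 1/(1+e^{-1.1000}) = 0.7503
P(1−P) = 0.7503 × 0.2497 = 0.1874
I = a² × P(1−P) = 1.0² × 0.1874 = 0.18737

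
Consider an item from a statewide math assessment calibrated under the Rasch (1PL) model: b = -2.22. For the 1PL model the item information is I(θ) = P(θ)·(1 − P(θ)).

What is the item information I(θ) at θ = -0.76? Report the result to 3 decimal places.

P = 1/(1+e^{-1.4600}) = 0.8115
P(1−P) = 0.8115 × 0.1885 = 0.1529
I = P(1−P) = 0.15295

0.153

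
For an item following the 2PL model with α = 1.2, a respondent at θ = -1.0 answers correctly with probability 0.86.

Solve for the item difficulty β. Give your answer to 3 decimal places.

P(θ) = 1 / (1 + exp(−α(θ − β)))
logit(0.86) = ln(0.86/0.14) = 1.8153
β = θ − logit/(α) = -1.0 − 1.8153/1.2000 = -2.5127

-2.513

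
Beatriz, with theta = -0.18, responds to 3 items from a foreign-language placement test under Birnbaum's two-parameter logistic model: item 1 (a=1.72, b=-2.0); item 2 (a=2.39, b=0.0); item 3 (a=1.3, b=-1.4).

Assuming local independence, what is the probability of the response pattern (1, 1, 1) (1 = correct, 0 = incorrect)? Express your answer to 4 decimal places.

0.3134

P(theta) = 1 / (1 + exp(−a(theta − b)))
P_1 = 1/(1+e^{-3.1304}) = 0.9581
P_2 = 1/(1+e^{0.4302}) = 0.3941
P_3 = 1/(1+e^{-1.5860}) = 0.8301
L = P_1 × P_2 × P_3 = 0.9581 × 0.3941 × 0.8301 = 0.31341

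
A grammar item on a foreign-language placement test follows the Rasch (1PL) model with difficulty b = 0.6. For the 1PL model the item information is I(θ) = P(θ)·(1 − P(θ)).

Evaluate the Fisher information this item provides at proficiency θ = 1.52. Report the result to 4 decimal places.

P = 1/(1+e^{-0.9200}) = 0.7150
P(1−P) = 0.7150 × 0.2850 = 0.2038
I = P(1−P) = 0.20376

0.2038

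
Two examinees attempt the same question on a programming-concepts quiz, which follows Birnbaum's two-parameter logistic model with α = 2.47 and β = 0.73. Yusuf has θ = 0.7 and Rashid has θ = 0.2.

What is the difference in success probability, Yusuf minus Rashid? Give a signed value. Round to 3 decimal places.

P(θ) = 1 / (1 + exp(−α(θ − β)))
P(Yusuf) = 0.4815  [exponent -0.0741]
P(Rashid) = 0.2126  [exponent -1.3091]
Difference = 0.4815 − 0.2126 = 0.2688

0.269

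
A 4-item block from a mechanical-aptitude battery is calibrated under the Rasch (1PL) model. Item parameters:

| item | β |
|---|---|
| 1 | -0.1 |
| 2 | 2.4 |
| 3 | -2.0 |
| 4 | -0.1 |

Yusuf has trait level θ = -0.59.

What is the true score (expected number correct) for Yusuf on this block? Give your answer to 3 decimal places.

P(θ) = 1 / (1 + exp(−(θ − β)))
P_1 = 1/(1+e^{0.4900}) = 0.3799
P_2 = 1/(1+e^{2.9900}) = 0.0479
P_3 = 1/(1+e^{-1.4100}) = 0.8038
P_4 = 1/(1+e^{0.4900}) = 0.3799
E[score] = 0.3799 + 0.0479 + 0.8038 + 0.3799 = 1.6114

1.611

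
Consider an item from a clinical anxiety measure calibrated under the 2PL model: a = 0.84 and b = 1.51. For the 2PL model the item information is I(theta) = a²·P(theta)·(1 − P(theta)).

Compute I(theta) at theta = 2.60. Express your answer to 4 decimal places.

0.1440

P = 1/(1+e^{-0.9156}) = 0.7141
P(1−P) = 0.7141 × 0.2859 = 0.2041
I = a² × P(1−P) = 0.84² × 0.2041 = 0.14404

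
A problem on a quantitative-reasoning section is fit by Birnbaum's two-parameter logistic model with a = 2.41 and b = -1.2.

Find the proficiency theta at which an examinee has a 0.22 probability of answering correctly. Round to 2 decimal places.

-1.73

P(theta) = 1 / (1 + exp(−a(theta − b)))
logit = ln(0.2200/0.7800) = -1.2657
theta = b + logit/(a) = -1.2 + (-1.2657)/2.4100 = -1.7252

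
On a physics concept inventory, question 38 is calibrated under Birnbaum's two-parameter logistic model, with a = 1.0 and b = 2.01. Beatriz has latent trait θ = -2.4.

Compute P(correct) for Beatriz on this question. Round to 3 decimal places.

0.012

P(θ) = 1 / (1 + exp(−a(θ − b)))
Exponent: 1.0 × (-2.4 − 2.01) = -4.4100
1/(1 + e^{4.4100}) = 0.0120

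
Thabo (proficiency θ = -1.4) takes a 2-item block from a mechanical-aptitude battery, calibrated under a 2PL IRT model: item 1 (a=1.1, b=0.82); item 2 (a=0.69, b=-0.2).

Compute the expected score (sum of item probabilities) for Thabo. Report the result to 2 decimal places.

P(θ) = 1 / (1 + exp(−a(θ − b)))
P_1 = 1/(1+e^{2.4420}) = 0.0800
P_2 = 1/(1+e^{0.8280}) = 0.3041
E[score] = 0.0800 + 0.3041 = 0.3841

0.38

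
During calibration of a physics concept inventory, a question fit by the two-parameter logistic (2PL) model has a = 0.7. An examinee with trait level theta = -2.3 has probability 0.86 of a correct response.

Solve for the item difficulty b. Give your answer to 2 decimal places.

-4.89

P(theta) = 1 / (1 + exp(−a(theta − b)))
logit(0.86) = ln(0.86/0.14) = 1.8153
b = theta − logit/(a) = -2.3 − 1.8153/0.7000 = -4.8933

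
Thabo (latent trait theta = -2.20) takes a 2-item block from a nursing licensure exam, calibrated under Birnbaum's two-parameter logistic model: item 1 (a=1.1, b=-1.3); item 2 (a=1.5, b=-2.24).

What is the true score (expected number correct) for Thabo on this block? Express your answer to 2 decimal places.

P(theta) = 1 / (1 + exp(−a(theta − b)))
P_1 = 1/(1+e^{0.9900}) = 0.2709
P_2 = 1/(1+e^{-0.0600}) = 0.5150
E[score] = 0.2709 + 0.5150 = 0.7859

0.79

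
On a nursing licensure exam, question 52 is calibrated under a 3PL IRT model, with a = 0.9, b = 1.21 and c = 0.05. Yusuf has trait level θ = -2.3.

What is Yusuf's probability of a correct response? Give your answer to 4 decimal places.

0.0887

P(θ) = c + (1 − c) · 1 / (1 + exp(−a(θ − b)))
Exponent: 0.9 × (-2.3 − 1.21) = -3.1590
1/(1 + e^{3.1590}) = 0.0407
P = 0.05 + 0.95 × 0.0407 = 0.0887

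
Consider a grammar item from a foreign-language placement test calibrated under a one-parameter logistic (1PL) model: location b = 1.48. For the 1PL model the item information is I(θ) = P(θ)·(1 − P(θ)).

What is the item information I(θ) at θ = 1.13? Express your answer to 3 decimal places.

P = 1/(1+e^{0.3500}) = 0.4134
P(1−P) = 0.4134 × 0.5866 = 0.2425
I = P(1−P) = 0.24250

0.242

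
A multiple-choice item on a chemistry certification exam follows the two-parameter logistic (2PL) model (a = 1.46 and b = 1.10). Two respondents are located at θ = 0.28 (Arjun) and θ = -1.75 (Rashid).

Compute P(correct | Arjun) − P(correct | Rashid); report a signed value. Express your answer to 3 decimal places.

0.217

P(θ) = 1 / (1 + exp(−a(θ − b)))
P(Arjun) = 0.2320  [exponent -1.1972]
P(Rashid) = 0.0154  [exponent -4.1610]
Difference = 0.2320 − 0.0154 = 0.2166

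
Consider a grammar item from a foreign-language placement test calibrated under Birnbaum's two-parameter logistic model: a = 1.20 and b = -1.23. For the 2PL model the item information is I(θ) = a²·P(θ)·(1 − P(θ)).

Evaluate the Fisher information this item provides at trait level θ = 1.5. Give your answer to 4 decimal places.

0.0505

P = 1/(1+e^{-3.2760}) = 0.9636
P(1−P) = 0.9636 × 0.0364 = 0.0351
I = a² × P(1−P) = 1.20² × 0.0351 = 0.05051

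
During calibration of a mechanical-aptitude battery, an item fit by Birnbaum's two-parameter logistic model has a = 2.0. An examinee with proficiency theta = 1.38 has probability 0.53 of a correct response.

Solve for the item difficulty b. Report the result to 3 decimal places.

P(theta) = 1 / (1 + exp(−a(theta − b)))
logit(0.53) = ln(0.53/0.47) = 0.1201
b = theta − logit/(a) = 1.38 − 0.1201/2.0000 = 1.3199

1.320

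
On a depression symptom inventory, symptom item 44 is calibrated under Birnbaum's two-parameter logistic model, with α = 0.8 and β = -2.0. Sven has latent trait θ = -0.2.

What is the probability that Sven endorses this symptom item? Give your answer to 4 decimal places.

0.8085

P(θ) = 1 / (1 + exp(−α(θ − β)))
Exponent: 0.8 × (-0.2 − (-2.0)) = 1.4400
1/(1 + e^{-1.4400}) = 0.8085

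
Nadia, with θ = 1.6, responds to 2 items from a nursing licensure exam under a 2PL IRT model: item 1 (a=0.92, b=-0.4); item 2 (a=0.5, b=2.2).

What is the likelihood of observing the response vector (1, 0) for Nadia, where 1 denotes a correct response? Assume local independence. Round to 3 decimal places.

P(θ) = 1 / (1 + exp(−a(θ − b)))
P_1 = 1/(1+e^{-1.8400}) = 0.8629
P_2 = 1/(1+e^{0.3000}) = 0.4256
L = P_1 × (1−P_2) = 0.8629 × 0.5744 = 0.49571

0.496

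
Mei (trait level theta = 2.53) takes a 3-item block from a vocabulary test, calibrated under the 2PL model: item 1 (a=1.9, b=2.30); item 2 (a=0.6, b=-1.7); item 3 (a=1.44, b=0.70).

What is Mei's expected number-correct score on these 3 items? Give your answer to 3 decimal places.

P(theta) = 1 / (1 + exp(−a(theta − b)))
P_1 = 1/(1+e^{-0.4370}) = 0.6075
P_2 = 1/(1+e^{-2.5380}) = 0.9268
P_3 = 1/(1+e^{-2.6352}) = 0.9331
E[score] = 0.6075 + 0.9268 + 0.9331 = 2.4674

2.467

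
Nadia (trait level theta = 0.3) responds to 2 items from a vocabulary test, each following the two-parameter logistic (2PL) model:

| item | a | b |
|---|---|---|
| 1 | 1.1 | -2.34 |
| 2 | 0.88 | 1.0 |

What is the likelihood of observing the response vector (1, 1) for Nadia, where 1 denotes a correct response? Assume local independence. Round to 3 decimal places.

P(theta) = 1 / (1 + exp(−a(theta − b)))
P_1 = 1/(1+e^{-2.9040}) = 0.9480
P_2 = 1/(1+e^{0.6160}) = 0.3507
L = P_1 × P_2 = 0.9480 × 0.3507 = 0.33247

0.332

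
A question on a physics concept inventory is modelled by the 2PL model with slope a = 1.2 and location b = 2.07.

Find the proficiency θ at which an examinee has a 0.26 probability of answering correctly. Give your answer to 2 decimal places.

1.20

P(θ) = 1 / (1 + exp(−a(θ − b)))
logit = ln(0.2600/0.7400) = -1.0460
θ = b + logit/(a) = 2.07 + (-1.0460)/1.2000 = 1.1984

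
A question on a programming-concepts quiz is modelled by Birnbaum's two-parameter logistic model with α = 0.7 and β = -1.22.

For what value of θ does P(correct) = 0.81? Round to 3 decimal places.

P(θ) = 1 / (1 + exp(−α(θ − β)))
logit = ln(0.8100/0.1900) = 1.4500
θ = β + logit/(α) = -1.22 + 1.4500/0.7000 = 0.8514

0.851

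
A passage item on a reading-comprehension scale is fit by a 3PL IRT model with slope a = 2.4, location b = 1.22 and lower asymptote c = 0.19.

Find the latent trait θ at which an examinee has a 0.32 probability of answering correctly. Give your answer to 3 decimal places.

0.531

P(θ) = c + (1 − c) · 1 / (1 + exp(−a(θ − b)))
Remove guessing floor: (0.32 − 0.19)/(1 − 0.19) = 0.1605
logit = ln(0.1605/0.8395) = -1.6546
θ = b + logit/(a) = 1.22 + (-1.6546)/2.4000 = 0.5306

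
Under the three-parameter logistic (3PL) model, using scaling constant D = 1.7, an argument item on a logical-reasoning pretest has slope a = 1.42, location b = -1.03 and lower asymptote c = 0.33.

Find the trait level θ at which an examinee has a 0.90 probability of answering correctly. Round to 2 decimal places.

-0.31

P(θ) = c + (1 − c) · 1 / (1 + exp(−D·a(θ − b)))
Remove guessing floor: (0.90 − 0.33)/(1 − 0.33) = 0.8507
logit = ln(0.8507/0.1493) = 1.7405
θ = b + logit/(1.7·a) = -1.03 + 1.7405/2.4140 = -0.3090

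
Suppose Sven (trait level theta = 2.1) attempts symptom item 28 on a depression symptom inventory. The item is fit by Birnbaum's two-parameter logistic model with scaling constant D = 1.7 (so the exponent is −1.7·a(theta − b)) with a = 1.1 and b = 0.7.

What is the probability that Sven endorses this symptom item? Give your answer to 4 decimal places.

0.9320

P(theta) = 1 / (1 + exp(−D·a(theta − b)))
Exponent: 1.7 × 1.1 × (2.1 − 0.7) = 2.6180
1/(1 + e^{-2.6180}) = 0.9320
P = 0.9320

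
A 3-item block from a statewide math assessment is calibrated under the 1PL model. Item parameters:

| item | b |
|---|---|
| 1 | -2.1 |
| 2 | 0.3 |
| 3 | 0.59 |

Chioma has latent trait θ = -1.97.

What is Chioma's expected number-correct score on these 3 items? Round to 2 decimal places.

0.70

P(θ) = 1 / (1 + exp(−(θ − b)))
P_1 = 1/(1+e^{-0.1300}) = 0.5325
P_2 = 1/(1+e^{2.2700}) = 0.0936
P_3 = 1/(1+e^{2.5600}) = 0.0718
E[score] = 0.5325 + 0.0936 + 0.0718 = 0.6979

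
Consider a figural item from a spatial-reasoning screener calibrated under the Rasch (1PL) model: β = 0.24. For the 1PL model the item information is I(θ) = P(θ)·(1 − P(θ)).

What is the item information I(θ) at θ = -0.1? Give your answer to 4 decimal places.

P = 1/(1+e^{0.3400}) = 0.4158
P(1−P) = 0.4158 × 0.5842 = 0.2429
I = P(1−P) = 0.24291

0.2429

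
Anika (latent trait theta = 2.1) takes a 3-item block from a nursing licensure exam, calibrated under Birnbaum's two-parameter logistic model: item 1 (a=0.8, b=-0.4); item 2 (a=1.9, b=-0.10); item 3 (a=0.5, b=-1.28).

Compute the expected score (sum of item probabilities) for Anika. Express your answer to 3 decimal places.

P(theta) = 1 / (1 + exp(−a(theta − b)))
P_1 = 1/(1+e^{-2.0000}) = 0.8808
P_2 = 1/(1+e^{-4.1800}) = 0.9849
P_3 = 1/(1+e^{-1.6900}) = 0.8442
E[score] = 0.8808 + 0.9849 + 0.8442 = 2.7100

2.710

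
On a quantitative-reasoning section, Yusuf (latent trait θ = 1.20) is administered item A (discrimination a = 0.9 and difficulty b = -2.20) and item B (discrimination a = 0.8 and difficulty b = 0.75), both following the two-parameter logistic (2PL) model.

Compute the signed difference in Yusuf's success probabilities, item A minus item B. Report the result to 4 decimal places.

0.3662

P(θ) = 1 / (1 + exp(−a(θ − b)))
P_A = 0.9552
P_B = 0.5890
P_A − P_B = 0.3662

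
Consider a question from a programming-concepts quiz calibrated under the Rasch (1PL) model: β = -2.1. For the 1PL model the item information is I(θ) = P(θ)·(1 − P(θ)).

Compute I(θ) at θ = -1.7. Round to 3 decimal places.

0.240

P = 1/(1+e^{-0.4000}) = 0.5987
P(1−P) = 0.5987 × 0.4013 = 0.2403
I = P(1−P) = 0.24026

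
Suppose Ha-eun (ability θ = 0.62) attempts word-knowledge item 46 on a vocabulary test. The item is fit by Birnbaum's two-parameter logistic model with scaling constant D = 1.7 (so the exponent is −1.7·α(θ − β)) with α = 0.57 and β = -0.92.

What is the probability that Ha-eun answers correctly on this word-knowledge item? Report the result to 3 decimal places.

P(θ) = 1 / (1 + exp(−D·α(θ − β)))
Exponent: 1.7 × 0.57 × (0.62 − (-0.92)) = 1.4923
1/(1 + e^{-1.4923}) = 0.8164
P = 0.8164

0.816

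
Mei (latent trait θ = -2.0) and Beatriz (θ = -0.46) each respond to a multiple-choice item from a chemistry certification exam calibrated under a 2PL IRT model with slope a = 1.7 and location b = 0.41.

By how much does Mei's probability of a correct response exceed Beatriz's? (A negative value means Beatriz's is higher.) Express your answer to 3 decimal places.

-0.169

P(θ) = 1 / (1 + exp(−a(θ − b)))
P(Mei) = 0.0164  [exponent -4.0970]
P(Beatriz) = 0.1856  [exponent -1.4790]
Difference = 0.0164 − 0.1856 = -0.1692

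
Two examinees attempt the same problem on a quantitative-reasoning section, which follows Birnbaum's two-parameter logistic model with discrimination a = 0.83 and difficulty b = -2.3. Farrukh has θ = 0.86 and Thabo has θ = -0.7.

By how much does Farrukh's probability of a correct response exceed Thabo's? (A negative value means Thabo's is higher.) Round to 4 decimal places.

0.1418

P(θ) = 1 / (1 + exp(−a(θ − b)))
P(Farrukh) = 0.9323  [exponent 2.6228]
P(Thabo) = 0.7905  [exponent 1.3280]
Difference = 0.9323 − 0.7905 = 0.1418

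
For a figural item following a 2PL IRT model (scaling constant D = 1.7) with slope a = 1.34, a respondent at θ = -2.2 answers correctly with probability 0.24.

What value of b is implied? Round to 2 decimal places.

-1.69

P(θ) = 1 / (1 + exp(−D·a(θ − b)))
logit(0.24) = ln(0.24/0.76) = -1.1527
b = θ − logit/(1.7·a) = -2.2 − (-1.1527)/2.2780 = -1.6940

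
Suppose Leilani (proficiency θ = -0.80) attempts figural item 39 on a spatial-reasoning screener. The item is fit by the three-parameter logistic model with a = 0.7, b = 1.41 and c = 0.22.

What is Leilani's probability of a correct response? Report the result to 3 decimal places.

0.357

P(θ) = c + (1 − c) · 1 / (1 + exp(−a(θ − b)))
Exponent: 0.7 × (-0.80 − 1.41) = -1.5470
1/(1 + e^{1.5470}) = 0.1755
P = 0.22 + 0.78 × 0.1755 = 0.3569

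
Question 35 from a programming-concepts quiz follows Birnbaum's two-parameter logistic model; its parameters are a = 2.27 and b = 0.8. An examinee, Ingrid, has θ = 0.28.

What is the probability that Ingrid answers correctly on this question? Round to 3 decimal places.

P(θ) = 1 / (1 + exp(−a(θ − b)))
Exponent: 2.27 × (0.28 − 0.8) = -1.1804
1/(1 + e^{1.1804}) = 0.2350

0.235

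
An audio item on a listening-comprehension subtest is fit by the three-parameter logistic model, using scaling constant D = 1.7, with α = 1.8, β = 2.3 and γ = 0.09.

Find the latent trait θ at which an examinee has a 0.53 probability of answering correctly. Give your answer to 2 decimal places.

P(θ) = γ + (1 − γ) · 1 / (1 + exp(−D·α(θ − β)))
Remove guessing floor: (0.53 − 0.09)/(1 − 0.09) = 0.4835
logit = ln(0.4835/0.5165) = -0.0660
θ = β + logit/(1.7·α) = 2.3 + (-0.0660)/3.0600 = 2.2784

2.28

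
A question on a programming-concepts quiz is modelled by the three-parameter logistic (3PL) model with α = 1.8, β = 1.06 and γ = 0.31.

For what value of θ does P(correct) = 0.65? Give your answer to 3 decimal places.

P(θ) = γ + (1 − γ) · 1 / (1 + exp(−α(θ − β)))
Remove guessing floor: (0.65 − 0.31)/(1 − 0.31) = 0.4928
logit = ln(0.4928/0.5072) = -0.0290
θ = β + logit/(α) = 1.06 + (-0.0290)/1.8000 = 1.0439

1.044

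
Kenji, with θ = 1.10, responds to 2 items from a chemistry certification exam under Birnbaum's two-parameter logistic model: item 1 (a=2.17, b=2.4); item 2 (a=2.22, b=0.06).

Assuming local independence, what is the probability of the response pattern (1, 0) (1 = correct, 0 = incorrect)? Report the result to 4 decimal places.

0.0051

P(θ) = 1 / (1 + exp(−a(θ − b)))
P_1 = 1/(1+e^{2.8210}) = 0.0562
P_2 = 1/(1+e^{-2.3088}) = 0.9096
L = P_1 × (1−P_2) = 0.0562 × 0.0904 = 0.00508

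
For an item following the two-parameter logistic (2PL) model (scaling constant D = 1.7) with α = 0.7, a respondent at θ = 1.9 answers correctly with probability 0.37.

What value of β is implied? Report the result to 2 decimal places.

2.35

P(θ) = 1 / (1 + exp(−D·α(θ − β)))
logit(0.37) = ln(0.37/0.63) = -0.5322
β = θ − logit/(1.7·α) = 1.9 − (-0.5322)/1.1900 = 2.3472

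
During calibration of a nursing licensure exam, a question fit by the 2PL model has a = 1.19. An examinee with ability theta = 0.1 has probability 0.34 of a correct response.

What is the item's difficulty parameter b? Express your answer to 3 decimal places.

0.657

P(theta) = 1 / (1 + exp(−a(theta − b)))
logit(0.34) = ln(0.34/0.66) = -0.6633
b = theta − logit/(a) = 0.1 − (-0.6633)/1.1900 = 0.6574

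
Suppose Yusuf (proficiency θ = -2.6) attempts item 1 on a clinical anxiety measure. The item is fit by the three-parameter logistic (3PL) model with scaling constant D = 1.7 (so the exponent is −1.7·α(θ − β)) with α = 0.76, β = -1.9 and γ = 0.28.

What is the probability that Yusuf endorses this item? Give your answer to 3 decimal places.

P(θ) = γ + (1 − γ) · 1 / (1 + exp(−D·α(θ − β)))
Exponent: 1.7 × 0.76 × (-2.6 − (-1.9)) = -0.9044
1/(1 + e^{0.9044}) = 0.2881
P = 0.28 + 0.72 × 0.2881 = 0.4875

0.487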